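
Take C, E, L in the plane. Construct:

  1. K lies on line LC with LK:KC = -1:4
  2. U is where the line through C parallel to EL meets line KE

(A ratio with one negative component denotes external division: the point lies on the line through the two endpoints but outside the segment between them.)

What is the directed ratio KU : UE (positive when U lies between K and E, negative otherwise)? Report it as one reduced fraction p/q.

Assign C = (0, 0), E = (1, 0), L = (0, 1) — the answer is frame-independent, so this choice is without loss of generality.
1. K lies on line LC with LK:KC = -1:4 ⇒ K = (0, 4/3)
2. U is where the line through C parallel to EL meets line KE ⇒ U = (4, -4)
U = K + t·(E−K) with t = 4, so KU:UE = t:(1−t) = 4:-3

KU:UE = -4/3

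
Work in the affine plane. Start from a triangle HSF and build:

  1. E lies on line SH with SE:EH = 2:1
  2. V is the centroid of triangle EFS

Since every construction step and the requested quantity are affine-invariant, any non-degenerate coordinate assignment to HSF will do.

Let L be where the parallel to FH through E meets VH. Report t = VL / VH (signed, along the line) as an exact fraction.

Work in coordinates with H = (0, 0), S = (1, 0), F = (0, 1).
1. E lies on line SH with SE:EH = 2:1 ⇒ E = (1/3, 0)
2. V is the centroid of triangle EFS ⇒ V = (4/9, 1/3)
through E parallel to FH: direction (0, -1); meets VH at L = (1/3, 1/4)
L = V + t·(H−V) with t = 1/4

t = 1/4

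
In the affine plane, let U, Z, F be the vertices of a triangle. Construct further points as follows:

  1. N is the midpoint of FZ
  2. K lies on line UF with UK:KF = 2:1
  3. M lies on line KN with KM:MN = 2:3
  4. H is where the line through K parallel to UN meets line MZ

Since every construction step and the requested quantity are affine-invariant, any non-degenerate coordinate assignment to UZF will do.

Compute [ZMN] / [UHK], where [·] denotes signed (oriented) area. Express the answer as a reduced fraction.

Choose coordinates U = (0, 0), Z = (1, 0), F = (0, 1).
1. N is the midpoint of FZ ⇒ N = (1/2, 1/2)
2. K lies on line UF with UK:KF = 2:1 ⇒ K = (0, 2/3)
3. M lies on line KN with KM:MN = 2:3 ⇒ M = (1/5, 3/5)
4. H is where the line through K parallel to UN meets line MZ ⇒ H = (1/21, 5/7)
2·[ZMN] = -1/10, 2·[UHK] = 2/63
[ZMN]:[UHK] = -1/10:2/63 = -63/20

[ZMN]:[UHK] = -63/20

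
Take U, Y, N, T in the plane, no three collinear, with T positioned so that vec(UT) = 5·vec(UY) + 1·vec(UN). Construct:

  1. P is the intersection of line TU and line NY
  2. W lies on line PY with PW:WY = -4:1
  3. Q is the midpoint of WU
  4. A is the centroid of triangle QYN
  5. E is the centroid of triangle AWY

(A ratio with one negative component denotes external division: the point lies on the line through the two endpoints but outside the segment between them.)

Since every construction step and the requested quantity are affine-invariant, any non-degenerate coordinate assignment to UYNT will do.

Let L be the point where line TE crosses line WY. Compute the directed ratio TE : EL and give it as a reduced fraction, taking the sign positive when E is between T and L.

Work in coordinates with U = (0, 0), Y = (1, 0), N = (0, 1), T = (5, 1).
1. P is the intersection of line TU and line NY ⇒ P = (5/6, 1/6)
2. W lies on line PY with PW:WY = -4:1 ⇒ W = (19/18, -1/18)
3. Q is the midpoint of WU ⇒ Q = (19/36, -1/36)
4. A is the centroid of triangle QYN ⇒ A = (55/108, 35/108)
5. E is the centroid of triangle AWY ⇒ E = (277/324, 29/324)
line TE meets WY at L = (1475/1638, 163/1638)
E = T + t·(L−T) with t = 91/90, so TE:EL = 91/90:-1/90

TE:EL = -91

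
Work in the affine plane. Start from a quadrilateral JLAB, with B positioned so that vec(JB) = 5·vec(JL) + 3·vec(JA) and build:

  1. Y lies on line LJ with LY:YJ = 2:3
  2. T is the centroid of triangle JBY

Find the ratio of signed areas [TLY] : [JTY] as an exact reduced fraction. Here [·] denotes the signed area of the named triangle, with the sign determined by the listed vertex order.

Choose coordinates J = (0, 0), L = (1, 0), A = (0, 1), B = (5, 3).
1. Y lies on line LJ with LY:YJ = 2:3 ⇒ Y = (3/5, 0)
2. T is the centroid of triangle JBY ⇒ T = (28/15, 1)
2·[TLY] = -2/5, 2·[JTY] = -3/5
[TLY]:[JTY] = -2/5:-3/5 = 2/3

[TLY]:[JTY] = 2/3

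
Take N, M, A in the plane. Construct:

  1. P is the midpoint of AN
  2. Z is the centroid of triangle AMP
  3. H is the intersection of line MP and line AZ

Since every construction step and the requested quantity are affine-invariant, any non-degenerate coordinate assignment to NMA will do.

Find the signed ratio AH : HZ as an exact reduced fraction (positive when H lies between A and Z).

Assign N = (0, 0), M = (1, 0), A = (0, 1) — the answer is frame-independent, so this choice is without loss of generality.
1. P is the midpoint of AN ⇒ P = (0, 1/2)
2. Z is the centroid of triangle AMP ⇒ Z = (1/3, 1/2)
3. H is the intersection of line MP and line AZ ⇒ H = (1/2, 1/4)
H = A + t·(Z−A) with t = 3/2, so AH:HZ = t:(1−t) = 3/2:-1/2

AH:HZ = -3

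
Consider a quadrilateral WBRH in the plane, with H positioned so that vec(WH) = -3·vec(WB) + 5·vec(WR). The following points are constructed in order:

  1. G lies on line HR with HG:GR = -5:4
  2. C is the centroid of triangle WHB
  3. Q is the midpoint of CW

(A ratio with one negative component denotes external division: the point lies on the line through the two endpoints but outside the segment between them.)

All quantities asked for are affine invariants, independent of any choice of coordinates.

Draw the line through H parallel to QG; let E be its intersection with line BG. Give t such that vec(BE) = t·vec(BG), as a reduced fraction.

Assign W = (0, 0), B = (1, 0), R = (0, 1), H = (-3, 5) — the answer is frame-independent, so this choice is without loss of generality.
1. G lies on line HR with HG:GR = -5:4 ⇒ G = (12, -15)
2. C is the centroid of triangle WHB ⇒ C = (-2/3, 5/3)
3. Q is the midpoint of CW ⇒ Q = (-1/3, 5/6)
through H parallel to QG: direction (37/3, -95/6); meets BG at E = (35/13, -30/13)
E = B + t·(G−B) with t = 2/13

t = 2/13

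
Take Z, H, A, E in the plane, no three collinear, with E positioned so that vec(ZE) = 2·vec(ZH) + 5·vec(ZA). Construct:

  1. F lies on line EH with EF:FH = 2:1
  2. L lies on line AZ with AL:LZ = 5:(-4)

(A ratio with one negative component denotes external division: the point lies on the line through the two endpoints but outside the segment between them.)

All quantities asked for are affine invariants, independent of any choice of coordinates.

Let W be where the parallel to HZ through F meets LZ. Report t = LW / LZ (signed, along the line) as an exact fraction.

Set Z = (0, 0), H = (1, 0), A = (0, 1), E = (2, 5); any affine frame gives the same invariant.
1. F lies on line EH with EF:FH = 2:1 ⇒ F = (4/3, 5/3)
2. L lies on line AZ with AL:LZ = 5:(-4) ⇒ L = (0, -4)
through F parallel to HZ: direction (-1, 0); meets LZ at W = (0, 5/3)
W = L + t·(Z−L) with t = 17/12

t = 17/12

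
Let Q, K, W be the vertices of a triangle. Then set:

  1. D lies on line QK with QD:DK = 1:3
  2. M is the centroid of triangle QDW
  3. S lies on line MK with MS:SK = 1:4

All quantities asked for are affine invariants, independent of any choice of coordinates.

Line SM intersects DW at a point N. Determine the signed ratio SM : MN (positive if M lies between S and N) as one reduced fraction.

SM:MN = -2

Choose coordinates Q = (0, 0), K = (1, 0), W = (0, 1).
1. D lies on line QK with QD:DK = 1:3 ⇒ D = (1/4, 0)
2. M is the centroid of triangle QDW ⇒ M = (1/12, 1/3)
3. S lies on line MK with MS:SK = 1:4 ⇒ S = (4/15, 4/15)
line SM meets DW at N = (7/40, 3/10)
M = S + t·(N−S) with t = 2, so SM:MN = 2:-1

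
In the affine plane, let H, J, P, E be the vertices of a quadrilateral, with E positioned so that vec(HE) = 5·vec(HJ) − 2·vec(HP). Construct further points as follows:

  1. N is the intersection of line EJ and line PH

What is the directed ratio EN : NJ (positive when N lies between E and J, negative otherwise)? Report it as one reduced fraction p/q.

Assign H = (0, 0), J = (1, 0), P = (0, 1), E = (5, -2) — the answer is frame-independent, so this choice is without loss of generality.
1. N is the intersection of line EJ and line PH ⇒ N = (0, 1/2)
N = E + t·(J−E) with t = 5/4, so EN:NJ = t:(1−t) = 5/4:-1/4

EN:NJ = -5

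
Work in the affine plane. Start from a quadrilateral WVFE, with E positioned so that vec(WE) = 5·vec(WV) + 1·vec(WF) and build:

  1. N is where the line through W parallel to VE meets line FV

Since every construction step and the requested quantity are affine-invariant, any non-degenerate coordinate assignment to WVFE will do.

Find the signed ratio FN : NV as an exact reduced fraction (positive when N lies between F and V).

Assign W = (0, 0), V = (1, 0), F = (0, 1), E = (5, 1) — the answer is frame-independent, so this choice is without loss of generality.
1. N is where the line through W parallel to VE meets line FV ⇒ N = (4/5, 1/5)
N = F + t·(V−F) with t = 4/5, so FN:NV = t:(1−t) = 4/5:1/5

FN:NV = 4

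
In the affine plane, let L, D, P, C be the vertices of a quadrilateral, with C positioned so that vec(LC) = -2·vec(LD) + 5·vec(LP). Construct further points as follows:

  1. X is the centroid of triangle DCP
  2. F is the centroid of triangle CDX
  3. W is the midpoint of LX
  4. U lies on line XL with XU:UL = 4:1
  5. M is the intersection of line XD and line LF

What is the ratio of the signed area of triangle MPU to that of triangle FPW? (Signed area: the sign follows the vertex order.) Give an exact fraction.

Assign L = (0, 0), D = (1, 0), P = (0, 1), C = (-2, 5) — the answer is frame-independent, so this choice is without loss of generality.
1. X is the centroid of triangle DCP ⇒ X = (-1/3, 2)
2. F is the centroid of triangle CDX ⇒ F = (-4/9, 7/3)
3. W is the midpoint of LX ⇒ W = (-1/6, 1)
4. U lies on line XL with XU:UL = 4:1 ⇒ U = (-1/15, 2/5)
5. M is the intersection of line XD and line LF ⇒ M = (-2/5, 21/10)
2·[MPU] = -47/150, 2·[FPW] = -2/9
[MPU]:[FPW] = -47/150:-2/9 = 141/100

[MPU]:[FPW] = 141/100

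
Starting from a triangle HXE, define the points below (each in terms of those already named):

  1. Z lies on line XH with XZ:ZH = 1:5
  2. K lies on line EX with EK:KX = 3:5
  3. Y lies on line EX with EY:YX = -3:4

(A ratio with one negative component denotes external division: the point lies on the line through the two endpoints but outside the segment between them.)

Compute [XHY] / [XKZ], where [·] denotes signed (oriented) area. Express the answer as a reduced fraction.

[XHY]:[XKZ] = -192/5

Assign H = (0, 0), X = (1, 0), E = (0, 1) — the answer is frame-independent, so this choice is without loss of generality.
1. Z lies on line XH with XZ:ZH = 1:5 ⇒ Z = (5/6, 0)
2. K lies on line EX with EK:KX = 3:5 ⇒ K = (3/8, 5/8)
3. Y lies on line EX with EY:YX = -3:4 ⇒ Y = (-3, 4)
2·[XHY] = -4, 2·[XKZ] = 5/48
[XHY]:[XKZ] = -4:5/48 = -192/5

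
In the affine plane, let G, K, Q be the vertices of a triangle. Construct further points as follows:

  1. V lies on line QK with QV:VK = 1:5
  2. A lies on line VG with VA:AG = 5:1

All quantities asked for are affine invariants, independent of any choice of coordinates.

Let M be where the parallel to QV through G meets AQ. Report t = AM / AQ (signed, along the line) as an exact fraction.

t = -1/5

Assign G = (0, 0), K = (1, 0), Q = (0, 1) — the answer is frame-independent, so this choice is without loss of generality.
1. V lies on line QK with QV:VK = 1:5 ⇒ V = (1/6, 5/6)
2. A lies on line VG with VA:AG = 5:1 ⇒ A = (1/36, 5/36)
through G parallel to QV: direction (1/6, -1/6); meets AQ at M = (1/30, -1/30)
M = A + t·(Q−A) with t = -1/5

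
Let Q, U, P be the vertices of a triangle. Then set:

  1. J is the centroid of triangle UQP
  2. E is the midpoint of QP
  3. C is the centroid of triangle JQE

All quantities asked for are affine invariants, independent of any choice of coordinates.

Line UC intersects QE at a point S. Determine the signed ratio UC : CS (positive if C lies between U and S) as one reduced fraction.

Set Q = (0, 0), U = (1, 0), P = (0, 1); any affine frame gives the same invariant.
1. J is the centroid of triangle UQP ⇒ J = (1/3, 1/3)
2. E is the midpoint of QP ⇒ E = (0, 1/2)
3. C is the centroid of triangle JQE ⇒ C = (1/9, 5/18)
line UC meets QE at S = (0, 5/16)
C = U + t·(S−U) with t = 8/9, so UC:CS = 8/9:1/9

UC:CS = 8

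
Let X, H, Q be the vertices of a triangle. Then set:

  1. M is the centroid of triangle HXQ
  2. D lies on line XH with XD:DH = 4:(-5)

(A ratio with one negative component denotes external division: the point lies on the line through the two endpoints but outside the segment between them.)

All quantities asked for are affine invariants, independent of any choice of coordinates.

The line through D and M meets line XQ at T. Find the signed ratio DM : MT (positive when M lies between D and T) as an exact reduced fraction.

DM:MT = -13

Work in coordinates with X = (0, 0), H = (1, 0), Q = (0, 1).
1. M is the centroid of triangle HXQ ⇒ M = (1/3, 1/3)
2. D lies on line XH with XD:DH = 4:(-5) ⇒ D = (-4, 0)
line DM meets XQ at T = (0, 4/13)
M = D + t·(T−D) with t = 13/12, so DM:MT = 13/12:-1/12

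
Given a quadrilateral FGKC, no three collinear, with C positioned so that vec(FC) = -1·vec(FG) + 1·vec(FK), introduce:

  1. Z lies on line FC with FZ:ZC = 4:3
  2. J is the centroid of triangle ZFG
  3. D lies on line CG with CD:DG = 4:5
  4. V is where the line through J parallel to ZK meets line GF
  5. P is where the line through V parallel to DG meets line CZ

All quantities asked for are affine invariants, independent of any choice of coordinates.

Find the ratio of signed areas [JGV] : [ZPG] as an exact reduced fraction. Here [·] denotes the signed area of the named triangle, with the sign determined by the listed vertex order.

Assign F = (0, 0), G = (1, 0), K = (0, 1), C = (-1, 1) — the answer is frame-independent, so this choice is without loss of generality.
1. Z lies on line FC with FZ:ZC = 4:3 ⇒ Z = (-4/7, 4/7)
2. J is the centroid of triangle ZFG ⇒ J = (1/7, 4/21)
3. D lies on line CG with CD:DG = 4:5 ⇒ D = (-1/9, 5/9)
4. V is where the line through J parallel to ZK meets line GF ⇒ V = (-1/9, 0)
5. P is where the line through V parallel to DG meets line CZ ⇒ P = (1/9, -1/9)
2·[JGV] = -40/189, 2·[ZPG] = 43/63
[JGV]:[ZPG] = -40/189:43/63 = -40/129

[JGV]:[ZPG] = -40/129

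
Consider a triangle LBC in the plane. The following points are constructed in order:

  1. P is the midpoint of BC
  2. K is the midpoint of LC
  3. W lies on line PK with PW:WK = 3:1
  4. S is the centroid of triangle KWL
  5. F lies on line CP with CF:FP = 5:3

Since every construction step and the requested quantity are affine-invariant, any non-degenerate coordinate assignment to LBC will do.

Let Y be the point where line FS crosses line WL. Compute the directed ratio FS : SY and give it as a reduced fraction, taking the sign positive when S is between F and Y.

Assign L = (0, 0), B = (1, 0), C = (0, 1) — the answer is frame-independent, so this choice is without loss of generality.
1. P is the midpoint of BC ⇒ P = (1/2, 1/2)
2. K is the midpoint of LC ⇒ K = (0, 1/2)
3. W lies on line PK with PW:WK = 3:1 ⇒ W = (1/8, 1/2)
4. S is the centroid of triangle KWL ⇒ S = (1/24, 1/3)
5. F lies on line CP with CF:FP = 5:3 ⇒ F = (5/16, 11/16)
line FS meets WL at Y = (29/280, 29/70)
S = F + t·(Y−F) with t = 35/27, so FS:SY = 35/27:-8/27

FS:SY = -35/8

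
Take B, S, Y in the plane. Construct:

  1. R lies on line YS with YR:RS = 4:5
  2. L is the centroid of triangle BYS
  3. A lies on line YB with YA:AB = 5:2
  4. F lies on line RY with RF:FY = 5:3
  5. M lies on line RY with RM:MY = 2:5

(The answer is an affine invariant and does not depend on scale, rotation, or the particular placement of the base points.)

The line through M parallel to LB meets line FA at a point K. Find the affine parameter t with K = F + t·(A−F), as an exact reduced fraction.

Work in coordinates with B = (0, 0), S = (1, 0), Y = (0, 1).
1. R lies on line YS with YR:RS = 4:5 ⇒ R = (4/9, 5/9)
2. L is the centroid of triangle BYS ⇒ L = (1/3, 1/3)
3. A lies on line YB with YA:AB = 5:2 ⇒ A = (0, 2/7)
4. F lies on line RY with RF:FY = 5:3 ⇒ F = (1/6, 5/6)
5. M lies on line RY with RM:MY = 2:5 ⇒ M = (20/63, 43/63)
through M parallel to LB: direction (-1/3, -1/3); meets FA at K = (5/144, 403/1008)
K = F + t·(A−F) with t = 19/24

t = 19/24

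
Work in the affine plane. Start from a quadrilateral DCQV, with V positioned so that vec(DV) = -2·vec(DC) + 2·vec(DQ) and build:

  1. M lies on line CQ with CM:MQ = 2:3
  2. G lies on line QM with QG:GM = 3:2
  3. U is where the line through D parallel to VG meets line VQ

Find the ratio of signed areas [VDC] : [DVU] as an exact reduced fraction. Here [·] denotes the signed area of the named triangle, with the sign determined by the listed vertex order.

[VDC]:[DVU] = 9/50

Assign D = (0, 0), C = (1, 0), Q = (0, 1), V = (-2, 2) — the answer is frame-independent, so this choice is without loss of generality.
1. M lies on line CQ with CM:MQ = 2:3 ⇒ M = (3/5, 2/5)
2. G lies on line QM with QG:GM = 3:2 ⇒ G = (9/25, 16/25)
3. U is where the line through D parallel to VG meets line VQ ⇒ U = (-118/9, 68/9)
2·[VDC] = 2, 2·[DVU] = 100/9
[VDC]:[DVU] = 2:100/9 = 9/50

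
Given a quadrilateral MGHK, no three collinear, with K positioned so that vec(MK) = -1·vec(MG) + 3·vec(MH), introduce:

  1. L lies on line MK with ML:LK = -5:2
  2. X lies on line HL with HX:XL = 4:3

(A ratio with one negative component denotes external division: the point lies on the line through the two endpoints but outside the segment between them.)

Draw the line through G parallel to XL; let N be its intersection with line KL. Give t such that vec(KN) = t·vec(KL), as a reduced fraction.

Choose coordinates M = (0, 0), G = (1, 0), H = (0, 1), K = (-1, 3).
1. L lies on line MK with ML:LK = -5:2 ⇒ L = (-5/3, 5)
2. X lies on line HL with HX:XL = 4:3 ⇒ X = (-20/21, 23/7)
through G parallel to XL: direction (-5/7, 12/7); meets KL at N = (-4, 12)
N = K + t·(L−K) with t = 9/2

t = 9/2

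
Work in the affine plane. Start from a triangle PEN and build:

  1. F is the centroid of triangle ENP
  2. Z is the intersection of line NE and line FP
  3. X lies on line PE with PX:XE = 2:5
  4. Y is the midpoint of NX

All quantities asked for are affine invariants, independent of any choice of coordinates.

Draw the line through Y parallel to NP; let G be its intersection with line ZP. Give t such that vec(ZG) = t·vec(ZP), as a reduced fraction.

Choose coordinates P = (0, 0), E = (1, 0), N = (0, 1).
1. F is the centroid of triangle ENP ⇒ F = (1/3, 1/3)
2. Z is the intersection of line NE and line FP ⇒ Z = (1/2, 1/2)
3. X lies on line PE with PX:XE = 2:5 ⇒ X = (2/7, 0)
4. Y is the midpoint of NX ⇒ Y = (1/7, 1/2)
through Y parallel to NP: direction (0, -1); meets ZP at G = (1/7, 1/7)
G = Z + t·(P−Z) with t = 5/7

t = 5/7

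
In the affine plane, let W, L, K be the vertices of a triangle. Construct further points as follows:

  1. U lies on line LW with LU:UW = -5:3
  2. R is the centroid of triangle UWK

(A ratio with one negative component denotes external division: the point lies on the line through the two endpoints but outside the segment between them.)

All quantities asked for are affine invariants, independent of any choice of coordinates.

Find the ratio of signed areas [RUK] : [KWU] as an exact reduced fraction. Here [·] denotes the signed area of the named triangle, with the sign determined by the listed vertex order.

Assign W = (0, 0), L = (1, 0), K = (0, 1) — the answer is frame-independent, so this choice is without loss of generality.
1. U lies on line LW with LU:UW = -5:3 ⇒ U = (-3/2, 0)
2. R is the centroid of triangle UWK ⇒ R = (-1/2, 1/3)
2·[RUK] = -1/2, 2·[KWU] = -3/2
[RUK]:[KWU] = -1/2:-3/2 = 1/3

[RUK]:[KWU] = 1/3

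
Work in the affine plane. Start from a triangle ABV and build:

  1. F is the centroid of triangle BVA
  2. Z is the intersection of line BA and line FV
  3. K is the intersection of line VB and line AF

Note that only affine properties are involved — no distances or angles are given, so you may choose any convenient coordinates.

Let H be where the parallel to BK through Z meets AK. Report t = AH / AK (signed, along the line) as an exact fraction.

t = 1/2

Work in coordinates with A = (0, 0), B = (1, 0), V = (0, 1).
1. F is the centroid of triangle BVA ⇒ F = (1/3, 1/3)
2. Z is the intersection of line BA and line FV ⇒ Z = (1/2, 0)
3. K is the intersection of line VB and line AF ⇒ K = (1/2, 1/2)
through Z parallel to BK: direction (-1/2, 1/2); meets AK at H = (1/4, 1/4)
H = A + t·(K−A) with t = 1/2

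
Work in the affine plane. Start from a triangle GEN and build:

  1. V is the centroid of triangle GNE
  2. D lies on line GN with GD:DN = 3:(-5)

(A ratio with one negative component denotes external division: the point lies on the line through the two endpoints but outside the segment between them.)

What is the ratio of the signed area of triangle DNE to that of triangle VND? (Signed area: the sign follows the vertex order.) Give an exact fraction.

[DNE]:[VND] = -3

Assign G = (0, 0), E = (1, 0), N = (0, 1) — the answer is frame-independent, so this choice is without loss of generality.
1. V is the centroid of triangle GNE ⇒ V = (1/3, 1/3)
2. D lies on line GN with GD:DN = 3:(-5) ⇒ D = (0, -3/2)
2·[DNE] = -5/2, 2·[VND] = 5/6
[DNE]:[VND] = -5/2:5/6 = -3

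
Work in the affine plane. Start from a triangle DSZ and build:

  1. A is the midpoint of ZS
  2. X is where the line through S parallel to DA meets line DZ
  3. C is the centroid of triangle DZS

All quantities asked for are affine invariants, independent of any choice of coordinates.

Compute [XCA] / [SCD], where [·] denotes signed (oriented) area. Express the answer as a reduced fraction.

Set D = (0, 0), S = (1, 0), Z = (0, 1); any affine frame gives the same invariant.
1. A is the midpoint of ZS ⇒ A = (1/2, 1/2)
2. X is where the line through S parallel to DA meets line DZ ⇒ X = (0, -1)
3. C is the centroid of triangle DZS ⇒ C = (1/3, 1/3)
2·[XCA] = -1/6, 2·[SCD] = 1/3
[XCA]:[SCD] = -1/6:1/3 = -1/2

[XCA]:[SCD] = -1/2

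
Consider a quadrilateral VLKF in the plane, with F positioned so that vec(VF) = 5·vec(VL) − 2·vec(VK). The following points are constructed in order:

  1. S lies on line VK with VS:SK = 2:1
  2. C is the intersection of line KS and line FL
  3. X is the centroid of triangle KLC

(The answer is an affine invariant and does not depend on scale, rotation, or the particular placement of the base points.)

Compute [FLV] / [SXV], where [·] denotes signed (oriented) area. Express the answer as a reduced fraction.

Set V = (0, 0), L = (1, 0), K = (0, 1), F = (5, -2); any affine frame gives the same invariant.
1. S lies on line VK with VS:SK = 2:1 ⇒ S = (0, 2/3)
2. C is the intersection of line KS and line FL ⇒ C = (0, 1/2)
3. X is the centroid of triangle KLC ⇒ X = (1/3, 1/2)
2·[FLV] = 2, 2·[SXV] = -2/9
[FLV]:[SXV] = 2:-2/9 = -9

[FLV]:[SXV] = -9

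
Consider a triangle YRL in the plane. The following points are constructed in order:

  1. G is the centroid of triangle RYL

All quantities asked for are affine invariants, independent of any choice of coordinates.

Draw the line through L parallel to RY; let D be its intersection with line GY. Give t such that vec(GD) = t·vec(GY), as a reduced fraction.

Assign Y = (0, 0), R = (1, 0), L = (0, 1) — the answer is frame-independent, so this choice is without loss of generality.
1. G is the centroid of triangle RYL ⇒ G = (1/3, 1/3)
through L parallel to RY: direction (-1, 0); meets GY at D = (1, 1)
D = G + t·(Y−G) with t = -2

t = -2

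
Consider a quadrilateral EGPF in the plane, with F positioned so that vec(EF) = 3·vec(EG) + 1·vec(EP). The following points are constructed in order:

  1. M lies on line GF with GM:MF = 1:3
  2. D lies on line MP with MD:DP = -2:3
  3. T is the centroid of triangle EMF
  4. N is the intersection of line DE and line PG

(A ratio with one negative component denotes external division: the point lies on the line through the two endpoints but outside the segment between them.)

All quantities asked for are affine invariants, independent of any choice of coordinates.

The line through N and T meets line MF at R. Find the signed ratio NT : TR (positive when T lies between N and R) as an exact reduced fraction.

NT:TR = -58/13

Choose coordinates E = (0, 0), G = (1, 0), P = (0, 1), F = (3, 1).
1. M lies on line GF with GM:MF = 1:3 ⇒ M = (3/2, 1/4)
2. D lies on line MP with MD:DP = -2:3 ⇒ D = (9/2, -5/4)
3. T is the centroid of triangle EMF ⇒ T = (3/2, 5/12)
4. N is the intersection of line DE and line PG ⇒ N = (18/13, -5/13)
line NT meets MF at R = (171/116, 55/232)
T = N + t·(R−N) with t = 58/45, so NT:TR = 58/45:-13/45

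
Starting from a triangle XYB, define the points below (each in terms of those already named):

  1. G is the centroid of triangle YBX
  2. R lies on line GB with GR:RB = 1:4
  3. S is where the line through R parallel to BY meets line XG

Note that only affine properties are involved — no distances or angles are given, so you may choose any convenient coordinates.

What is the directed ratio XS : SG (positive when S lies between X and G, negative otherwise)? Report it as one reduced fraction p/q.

XS:SG = -11

Set X = (0, 0), Y = (1, 0), B = (0, 1); any affine frame gives the same invariant.
1. G is the centroid of triangle YBX ⇒ G = (1/3, 1/3)
2. R lies on line GB with GR:RB = 1:4 ⇒ R = (4/15, 7/15)
3. S is where the line through R parallel to BY meets line XG ⇒ S = (11/30, 11/30)
S = X + t·(G−X) with t = 11/10, so XS:SG = t:(1−t) = 11/10:-1/10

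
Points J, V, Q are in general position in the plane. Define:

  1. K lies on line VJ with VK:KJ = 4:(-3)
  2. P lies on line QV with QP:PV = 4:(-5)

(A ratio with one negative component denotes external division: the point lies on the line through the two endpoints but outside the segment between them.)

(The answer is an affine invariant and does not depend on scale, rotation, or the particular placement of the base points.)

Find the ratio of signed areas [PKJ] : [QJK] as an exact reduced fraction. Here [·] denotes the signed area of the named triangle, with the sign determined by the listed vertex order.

Set J = (0, 0), V = (1, 0), Q = (0, 1); any affine frame gives the same invariant.
1. K lies on line VJ with VK:KJ = 4:(-3) ⇒ K = (-3, 0)
2. P lies on line QV with QP:PV = 4:(-5) ⇒ P = (-4, 5)
2·[PKJ] = 15, 2·[QJK] = -3
[PKJ]:[QJK] = 15:-3 = -5

[PKJ]:[QJK] = -5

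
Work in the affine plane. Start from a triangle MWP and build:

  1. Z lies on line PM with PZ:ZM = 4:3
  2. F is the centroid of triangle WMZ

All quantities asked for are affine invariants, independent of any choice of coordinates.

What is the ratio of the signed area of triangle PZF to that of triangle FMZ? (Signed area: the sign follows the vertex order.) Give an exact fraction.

Choose coordinates M = (0, 0), W = (1, 0), P = (0, 1).
1. Z lies on line PM with PZ:ZM = 4:3 ⇒ Z = (0, 3/7)
2. F is the centroid of triangle WMZ ⇒ F = (1/3, 1/7)
2·[PZF] = 4/21, 2·[FMZ] = -1/7
[PZF]:[FMZ] = 4/21:-1/7 = -4/3

[PZF]:[FMZ] = -4/3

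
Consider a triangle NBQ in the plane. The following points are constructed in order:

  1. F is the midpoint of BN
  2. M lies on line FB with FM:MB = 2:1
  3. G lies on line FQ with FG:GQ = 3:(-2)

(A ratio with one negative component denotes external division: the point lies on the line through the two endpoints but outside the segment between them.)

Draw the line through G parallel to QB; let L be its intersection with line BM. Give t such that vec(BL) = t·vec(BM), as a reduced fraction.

t = -6

Choose coordinates N = (0, 0), B = (1, 0), Q = (0, 1).
1. F is the midpoint of BN ⇒ F = (1/2, 0)
2. M lies on line FB with FM:MB = 2:1 ⇒ M = (5/6, 0)
3. G lies on line FQ with FG:GQ = 3:(-2) ⇒ G = (-1, 3)
through G parallel to QB: direction (1, -1); meets BM at L = (2, 0)
L = B + t·(M−B) with t = -6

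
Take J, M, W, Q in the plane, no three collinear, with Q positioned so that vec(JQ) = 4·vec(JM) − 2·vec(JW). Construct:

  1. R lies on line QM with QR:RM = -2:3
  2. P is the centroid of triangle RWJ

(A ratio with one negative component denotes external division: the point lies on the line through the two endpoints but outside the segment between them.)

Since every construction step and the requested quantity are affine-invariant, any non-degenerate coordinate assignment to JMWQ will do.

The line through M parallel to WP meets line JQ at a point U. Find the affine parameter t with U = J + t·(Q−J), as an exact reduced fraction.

Work in coordinates with J = (0, 0), M = (1, 0), W = (0, 1), Q = (4, -2).
1. R lies on line QM with QR:RM = -2:3 ⇒ R = (10, -6)
2. P is the centroid of triangle RWJ ⇒ P = (10/3, -5/3)
through M parallel to WP: direction (10/3, -8/3); meets JQ at U = (8/3, -4/3)
U = J + t·(Q−J) with t = 2/3

t = 2/3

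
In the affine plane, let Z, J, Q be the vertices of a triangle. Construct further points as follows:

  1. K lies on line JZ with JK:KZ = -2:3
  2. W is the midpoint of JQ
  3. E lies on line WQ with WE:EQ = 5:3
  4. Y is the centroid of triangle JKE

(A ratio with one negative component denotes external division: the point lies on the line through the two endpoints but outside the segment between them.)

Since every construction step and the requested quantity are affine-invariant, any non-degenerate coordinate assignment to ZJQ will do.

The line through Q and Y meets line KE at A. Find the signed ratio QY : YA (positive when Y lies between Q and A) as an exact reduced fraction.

Set Z = (0, 0), J = (1, 0), Q = (0, 1); any affine frame gives the same invariant.
1. K lies on line JZ with JK:KZ = -2:3 ⇒ K = (3, 0)
2. W is the midpoint of JQ ⇒ W = (1/2, 1/2)
3. E lies on line WQ with WE:EQ = 5:3 ⇒ E = (3/16, 13/16)
4. Y is the centroid of triangle JKE ⇒ Y = (67/48, 13/48)
line QY meets KE at A = (201/352, 247/352)
Y = Q + t·(A−Q) with t = 22/9, so QY:YA = 22/9:-13/9

QY:YA = -22/13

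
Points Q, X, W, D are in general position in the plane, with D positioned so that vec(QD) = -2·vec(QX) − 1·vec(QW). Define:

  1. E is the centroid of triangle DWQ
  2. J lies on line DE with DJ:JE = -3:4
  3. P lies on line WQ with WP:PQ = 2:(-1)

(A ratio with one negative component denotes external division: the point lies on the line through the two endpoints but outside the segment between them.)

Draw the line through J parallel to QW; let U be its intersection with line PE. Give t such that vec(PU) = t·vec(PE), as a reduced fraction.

Assign Q = (0, 0), X = (1, 0), W = (0, 1), D = (-2, -1) — the answer is frame-independent, so this choice is without loss of generality.
1. E is the centroid of triangle DWQ ⇒ E = (-2/3, 0)
2. J lies on line DE with DJ:JE = -3:4 ⇒ J = (-6, -4)
3. P lies on line WQ with WP:PQ = 2:(-1) ⇒ P = (0, -1)
through J parallel to QW: direction (0, 1); meets PE at U = (-6, 8)
U = P + t·(E−P) with t = 9

t = 9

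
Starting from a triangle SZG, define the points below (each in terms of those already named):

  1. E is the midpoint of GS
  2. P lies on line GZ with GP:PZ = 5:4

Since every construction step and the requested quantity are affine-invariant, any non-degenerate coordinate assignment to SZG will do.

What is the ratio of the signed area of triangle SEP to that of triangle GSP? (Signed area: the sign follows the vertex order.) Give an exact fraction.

Choose coordinates S = (0, 0), Z = (1, 0), G = (0, 1).
1. E is the midpoint of GS ⇒ E = (0, 1/2)
2. P lies on line GZ with GP:PZ = 5:4 ⇒ P = (5/9, 4/9)
2·[SEP] = -5/18, 2·[GSP] = 5/9
[SEP]:[GSP] = -5/18:5/9 = -1/2

[SEP]:[GSP] = -1/2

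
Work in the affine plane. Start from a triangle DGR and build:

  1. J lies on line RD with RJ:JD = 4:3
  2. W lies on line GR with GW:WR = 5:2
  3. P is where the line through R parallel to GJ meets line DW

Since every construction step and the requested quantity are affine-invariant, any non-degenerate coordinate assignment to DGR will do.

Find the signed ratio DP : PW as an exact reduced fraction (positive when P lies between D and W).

DP:PW = -49/8

Set D = (0, 0), G = (1, 0), R = (0, 1); any affine frame gives the same invariant.
1. J lies on line RD with RJ:JD = 4:3 ⇒ J = (0, 3/7)
2. W lies on line GR with GW:WR = 5:2 ⇒ W = (2/7, 5/7)
3. P is where the line through R parallel to GJ meets line DW ⇒ P = (14/41, 35/41)
P = D + t·(W−D) with t = 49/41, so DP:PW = t:(1−t) = 49/41:-8/41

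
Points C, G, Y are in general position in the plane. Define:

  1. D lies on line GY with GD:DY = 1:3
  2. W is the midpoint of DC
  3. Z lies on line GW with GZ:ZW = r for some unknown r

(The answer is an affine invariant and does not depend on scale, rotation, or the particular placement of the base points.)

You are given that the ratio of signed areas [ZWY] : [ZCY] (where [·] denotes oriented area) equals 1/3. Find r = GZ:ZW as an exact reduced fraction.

r = 4/3

Work in coordinates with C = (0, 0), G = (1, 0), Y = (0, 1).
1. D lies on line GY with GD:DY = 1:3 ⇒ D = (3/4, 1/4)
2. W is the midpoint of DC ⇒ W = (3/8, 1/8)
3. With GZ:ZW = r, write λ = r/(r+1) so Z = G + λ·(W−G); Z is affine-linear in λ
Every point depending on Z is an affine combination of Z and λ-independent points, so each such coordinate is linear in λ; the λ² term in each signed area is a multiple of (W−G)×(W−G) = 0, so 2·[ZWY] and 2·[ZCY] are each linear in λ. Evaluating at λ=0 and λ=1:
  2·[ZWY] = 1/2·λ − 1/2,   2·[ZCY] = 5/8·λ − 1
So [ZWY]:[ZCY] = (1/2·λ − 1/2) / (5/8·λ − 1). Setting this equal to 1/3:
  1/2·λ − 1/2 = 1/3·(5/8·λ − 1)  ⇒  λ = 4/7
Then r = λ/(1−λ) = (4/7)/(3/7) = 4/3. Check: with r = 4/3, Z = (9/14, 1/14) and [ZWY]:[ZCY] = 1/3 as required.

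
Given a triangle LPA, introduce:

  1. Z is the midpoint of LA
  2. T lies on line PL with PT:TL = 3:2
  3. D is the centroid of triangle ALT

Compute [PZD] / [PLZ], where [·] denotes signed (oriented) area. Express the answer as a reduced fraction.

[PZD]:[PLZ] = -1/5

Work in coordinates with L = (0, 0), P = (1, 0), A = (0, 1).
1. Z is the midpoint of LA ⇒ Z = (0, 1/2)
2. T lies on line PL with PT:TL = 3:2 ⇒ T = (2/5, 0)
3. D is the centroid of triangle ALT ⇒ D = (2/15, 1/3)
2·[PZD] = 1/10, 2·[PLZ] = -1/2
[PZD]:[PLZ] = 1/10:-1/2 = -1/5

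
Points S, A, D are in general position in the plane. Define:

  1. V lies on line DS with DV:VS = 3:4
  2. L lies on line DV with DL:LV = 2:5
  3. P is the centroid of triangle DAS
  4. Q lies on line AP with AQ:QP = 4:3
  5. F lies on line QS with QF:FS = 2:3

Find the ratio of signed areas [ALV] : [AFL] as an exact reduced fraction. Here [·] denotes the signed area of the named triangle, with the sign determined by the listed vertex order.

Assign S = (0, 0), A = (1, 0), D = (0, 1) — the answer is frame-independent, so this choice is without loss of generality.
1. V lies on line DS with DV:VS = 3:4 ⇒ V = (0, 4/7)
2. L lies on line DV with DL:LV = 2:5 ⇒ L = (0, 43/49)
3. P is the centroid of triangle DAS ⇒ P = (1/3, 1/3)
4. Q lies on line AP with AQ:QP = 4:3 ⇒ Q = (13/21, 4/21)
5. F lies on line QS with QF:FS = 2:3 ⇒ F = (13/35, 4/35)
2·[ALV] = 15/49, 2·[AFL] = -150/343
[ALV]:[AFL] = 15/49:-150/343 = -7/10

[ALV]:[AFL] = -7/10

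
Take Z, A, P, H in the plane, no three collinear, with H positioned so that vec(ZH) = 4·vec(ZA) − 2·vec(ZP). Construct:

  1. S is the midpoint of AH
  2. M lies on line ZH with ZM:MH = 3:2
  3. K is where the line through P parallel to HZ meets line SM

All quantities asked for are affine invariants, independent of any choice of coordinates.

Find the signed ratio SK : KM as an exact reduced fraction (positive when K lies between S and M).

SK:KM = -3/4

Choose coordinates Z = (0, 0), A = (1, 0), P = (0, 1), H = (4, -2).
1. S is the midpoint of AH ⇒ S = (5/2, -1)
2. M lies on line ZH with ZM:MH = 3:2 ⇒ M = (12/5, -6/5)
3. K is where the line through P parallel to HZ meets line SM ⇒ K = (14/5, -2/5)
K = S + t·(M−S) with t = -3, so SK:KM = t:(1−t) = -3:4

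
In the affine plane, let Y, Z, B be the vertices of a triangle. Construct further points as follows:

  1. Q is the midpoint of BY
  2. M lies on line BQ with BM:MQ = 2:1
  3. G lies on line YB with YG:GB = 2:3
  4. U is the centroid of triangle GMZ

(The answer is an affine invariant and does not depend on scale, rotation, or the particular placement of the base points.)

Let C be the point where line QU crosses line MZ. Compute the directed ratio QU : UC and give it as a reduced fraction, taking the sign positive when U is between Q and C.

Assign Y = (0, 0), Z = (1, 0), B = (0, 1) — the answer is frame-independent, so this choice is without loss of generality.
1. Q is the midpoint of BY ⇒ Q = (0, 1/2)
2. M lies on line BQ with BM:MQ = 2:1 ⇒ M = (0, 2/3)
3. G lies on line YB with YG:GB = 2:3 ⇒ G = (0, 2/5)
4. U is the centroid of triangle GMZ ⇒ U = (1/3, 16/45)
line QU meets MZ at C = (5/7, 4/21)
U = Q + t·(C−Q) with t = 7/15, so QU:UC = 7/15:8/15

QU:UC = 7/8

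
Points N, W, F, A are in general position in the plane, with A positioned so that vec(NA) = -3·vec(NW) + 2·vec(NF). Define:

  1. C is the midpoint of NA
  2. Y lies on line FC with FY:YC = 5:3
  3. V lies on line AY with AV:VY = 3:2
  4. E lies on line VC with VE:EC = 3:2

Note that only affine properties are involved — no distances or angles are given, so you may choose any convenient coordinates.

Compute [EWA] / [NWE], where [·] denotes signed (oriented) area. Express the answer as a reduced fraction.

Choose coordinates N = (0, 0), W = (1, 0), F = (0, 1), A = (-3, 2).
1. C is the midpoint of NA ⇒ C = (-3/2, 1)
2. Y lies on line FC with FY:YC = 5:3 ⇒ Y = (-15/16, 1)
3. V lies on line AY with AV:VY = 3:2 ⇒ V = (-141/80, 7/5)
4. E lies on line VC with VE:EC = 3:2 ⇒ E = (-321/200, 29/25)
2·[EWA] = 57/100, 2·[NWE] = 29/25
[EWA]:[NWE] = 57/100:29/25 = 57/116

[EWA]:[NWE] = 57/116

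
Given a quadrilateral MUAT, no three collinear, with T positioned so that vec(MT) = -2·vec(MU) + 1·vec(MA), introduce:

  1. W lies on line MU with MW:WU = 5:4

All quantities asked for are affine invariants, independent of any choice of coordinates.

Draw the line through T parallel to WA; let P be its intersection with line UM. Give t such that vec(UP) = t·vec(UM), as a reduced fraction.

t = 22/9

Assign M = (0, 0), U = (1, 0), A = (0, 1), T = (-2, 1) — the answer is frame-independent, so this choice is without loss of generality.
1. W lies on line MU with MW:WU = 5:4 ⇒ W = (5/9, 0)
through T parallel to WA: direction (-5/9, 1); meets UM at P = (-13/9, 0)
P = U + t·(M−U) with t = 22/9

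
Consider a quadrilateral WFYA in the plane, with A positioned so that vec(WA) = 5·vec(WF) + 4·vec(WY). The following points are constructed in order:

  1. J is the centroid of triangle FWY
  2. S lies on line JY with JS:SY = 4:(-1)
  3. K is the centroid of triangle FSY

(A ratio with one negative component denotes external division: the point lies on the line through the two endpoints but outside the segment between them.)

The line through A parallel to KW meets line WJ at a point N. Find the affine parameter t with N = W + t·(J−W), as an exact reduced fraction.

Assign W = (0, 0), F = (1, 0), Y = (0, 1), A = (5, 4) — the answer is frame-independent, so this choice is without loss of generality.
1. J is the centroid of triangle FWY ⇒ J = (1/3, 1/3)
2. S lies on line JY with JS:SY = 4:(-1) ⇒ S = (-1/9, 11/9)
3. K is the centroid of triangle FSY ⇒ K = (8/27, 20/27)
through A parallel to KW: direction (-8/27, -20/27); meets WJ at N = (17/3, 17/3)
N = W + t·(J−W) with t = 17

t = 17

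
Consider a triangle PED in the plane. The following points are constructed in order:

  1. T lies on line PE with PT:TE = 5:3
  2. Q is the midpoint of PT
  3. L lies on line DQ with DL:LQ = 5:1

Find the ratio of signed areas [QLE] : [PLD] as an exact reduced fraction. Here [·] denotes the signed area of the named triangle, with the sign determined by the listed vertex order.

[QLE]:[PLD] = -11/25

Work in coordinates with P = (0, 0), E = (1, 0), D = (0, 1).
1. T lies on line PE with PT:TE = 5:3 ⇒ T = (5/8, 0)
2. Q is the midpoint of PT ⇒ Q = (5/16, 0)
3. L lies on line DQ with DL:LQ = 5:1 ⇒ L = (25/96, 1/6)
2·[QLE] = -11/96, 2·[PLD] = 25/96
[QLE]:[PLD] = -11/96:25/96 = -11/25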